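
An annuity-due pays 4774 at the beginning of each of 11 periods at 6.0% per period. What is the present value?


PV_due = PMT * (1-(1+i)^(-n))/i * (1+i)
PV_immediate = 37651.9392
PV_due = 37651.9392 * 1.06
= 39911.0556


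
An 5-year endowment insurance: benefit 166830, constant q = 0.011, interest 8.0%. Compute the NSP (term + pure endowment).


Term component = 7179.8832
Pure endowment = 5_p_x * v^5 * benefit = 0.946197 * 0.680583 * 166830 = 107432.7841
NSP = 114612.6673


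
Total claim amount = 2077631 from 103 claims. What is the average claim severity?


severity = total / number
= 2077631 / 103
= 20171.1748


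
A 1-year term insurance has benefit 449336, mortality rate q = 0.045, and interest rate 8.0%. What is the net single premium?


NSP = benefit * q * v
v = 1/(1+i) = 0.925926
NSP = 449336 * 0.045 * 0.925926
= 18722.3333


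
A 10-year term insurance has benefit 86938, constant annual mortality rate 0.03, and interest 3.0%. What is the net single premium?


NSP = benefit * sum_{k=0}^{n-1} k_p_x * q * v^(k+1)
With constant q=0.03, v=0.970874
Sum = 0.225644
NSP = 86938 * 0.225644
= 19617.0031


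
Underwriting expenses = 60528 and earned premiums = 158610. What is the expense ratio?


Expense ratio = expenses / premiums
= 60528 / 158610
= 0.3816


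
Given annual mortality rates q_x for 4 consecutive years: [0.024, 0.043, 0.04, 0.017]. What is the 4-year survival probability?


p_k = 1 - q_k for each year
Survival = product of (1 - q_k)
= 0.976 * 0.957 * 0.96 * 0.983
= 0.8814


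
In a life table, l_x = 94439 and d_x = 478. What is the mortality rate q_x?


q_x = d_x / l_x
= 478 / 94439
= 0.0051


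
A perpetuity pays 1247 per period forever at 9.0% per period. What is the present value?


PV = PMT / i
= 1247 / 0.09
= 13855.5556


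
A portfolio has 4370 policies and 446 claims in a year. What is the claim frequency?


frequency = claims / policies
= 446 / 4370
= 0.1021


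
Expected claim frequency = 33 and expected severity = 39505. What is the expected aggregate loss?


E[S] = E[N] * E[X]
= 33 * 39505
= 1.3037e+06


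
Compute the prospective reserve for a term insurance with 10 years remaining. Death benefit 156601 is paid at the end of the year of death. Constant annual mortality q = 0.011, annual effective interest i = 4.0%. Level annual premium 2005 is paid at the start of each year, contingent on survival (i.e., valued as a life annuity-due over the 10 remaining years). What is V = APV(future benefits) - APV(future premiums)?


v = 1/(1+i) = 0.961538
APV(future benefits) per unit = sum_{k=0}^{9} k_p_x * q * v^(k+1) = 0.085234
APV(future benefits) = 156601 * 0.085234 = 13347.7119
Life annuity-due factor ä_{x:10} = sum_{k=0}^{9} k_p_x * v^k = 8.058477
APV(future premiums) = 2005 * 8.058477 = 16157.2456
V = 13347.7119 - 16157.2456
= -2809.5336


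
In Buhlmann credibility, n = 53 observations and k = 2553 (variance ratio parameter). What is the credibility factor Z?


Z = n / (n + k)
= 53 / (53 + 2553)
= 53 / 2606
= 0.0203


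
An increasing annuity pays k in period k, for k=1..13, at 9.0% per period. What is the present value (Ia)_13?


(Ia)_n = sum_{k=1}^{n} k * v^k, v = 1/(1+i)
v = 0.917431
Sum computed term by term:
(Ia)_13 = 43.56


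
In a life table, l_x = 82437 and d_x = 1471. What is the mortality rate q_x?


q_x = d_x / l_x
= 1471 / 82437
= 0.0178


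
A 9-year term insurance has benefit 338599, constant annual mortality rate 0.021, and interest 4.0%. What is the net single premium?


NSP = benefit * sum_{k=0}^{n-1} k_p_x * q * v^(k+1)
With constant q=0.021, v=0.961538
Sum = 0.144445
NSP = 338599 * 0.144445
= 48908.8458


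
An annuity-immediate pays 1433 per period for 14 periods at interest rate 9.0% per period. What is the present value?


PV = PMT * (1 - (1+i)^(-n)) / i
= 1433 * (1 - (1+0.09)^(-14)) / 0.09
= 1433 * (1 - 0.299246) / 0.09
= 1433 * 7.78615
= 11157.5535


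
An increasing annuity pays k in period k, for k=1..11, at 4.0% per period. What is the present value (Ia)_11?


(Ia)_n = sum_{k=1}^{n} k * v^k, v = 1/(1+i)
v = 0.961538
Sum computed term by term:
(Ia)_11 = 49.1376


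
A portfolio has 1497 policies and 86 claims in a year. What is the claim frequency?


frequency = claims / policies
= 86 / 1497
= 0.0574


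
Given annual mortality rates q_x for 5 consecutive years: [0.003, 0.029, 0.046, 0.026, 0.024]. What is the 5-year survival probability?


p_k = 1 - q_k for each year
Survival = product of (1 - q_k)
= 0.997 * 0.971 * 0.954 * 0.974 * 0.976
= 0.878


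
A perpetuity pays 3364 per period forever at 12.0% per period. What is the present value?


PV = PMT / i
= 3364 / 0.12
= 28033.3333


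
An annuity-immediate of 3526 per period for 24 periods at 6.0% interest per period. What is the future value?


FV = PMT * ((1+i)^n - 1) / i
= 3526 * ((1.06)^24 - 1) / 0.06
= 3526 * (4.048935 - 1) / 0.06
= 179175.7258


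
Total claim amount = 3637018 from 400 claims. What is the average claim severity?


severity = total / number
= 3637018 / 400
= 9092.545


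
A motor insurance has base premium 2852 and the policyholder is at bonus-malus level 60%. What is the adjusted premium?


adjusted = base * BM_level / 100
= 2852 * 60 / 100
= 2852 * 0.6
= 1711.2


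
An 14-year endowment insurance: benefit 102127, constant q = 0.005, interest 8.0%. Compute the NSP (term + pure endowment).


Term component = 4100.7713
Pure endowment = 14_p_x * v^14 * benefit = 0.93223 * 0.340461 * 102127 = 32413.8881
NSP = 36514.6594


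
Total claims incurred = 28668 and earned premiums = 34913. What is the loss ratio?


Loss ratio = claims / premiums
= 28668 / 34913
= 0.8211


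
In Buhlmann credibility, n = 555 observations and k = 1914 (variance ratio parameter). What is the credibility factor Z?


Z = n / (n + k)
= 555 / (555 + 1914)
= 555 / 2469
= 0.2248


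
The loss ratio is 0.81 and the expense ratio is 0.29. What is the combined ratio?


Combined ratio = loss ratio + expense ratio
= 0.81 + 0.29
= 1.1


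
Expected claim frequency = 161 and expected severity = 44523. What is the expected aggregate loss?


E[S] = E[N] * E[X]
= 161 * 44523
= 7.1682e+06


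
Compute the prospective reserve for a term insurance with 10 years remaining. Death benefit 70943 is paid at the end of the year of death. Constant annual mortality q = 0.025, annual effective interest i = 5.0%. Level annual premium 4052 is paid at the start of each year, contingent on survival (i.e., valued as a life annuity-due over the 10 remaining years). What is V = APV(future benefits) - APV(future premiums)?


v = 1/(1+i) = 0.952381
APV(future benefits) per unit = sum_{k=0}^{9} k_p_x * q * v^(k+1) = 0.174467
APV(future benefits) = 70943 * 0.174467 = 12377.2114
Life annuity-due factor ä_{x:10} = sum_{k=0}^{9} k_p_x * v^k = 7.327613
APV(future premiums) = 4052 * 7.327613 = 29691.4895
V = 12377.2114 - 29691.4895
= -17314.2781


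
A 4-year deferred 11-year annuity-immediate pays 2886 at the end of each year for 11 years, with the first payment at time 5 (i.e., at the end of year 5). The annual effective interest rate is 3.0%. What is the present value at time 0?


PV at time 4 of the 11-year annuity-immediate:
a_n = 2886 * (1-(1+0.03)^(-11))/0.03 = 26703.0732
Discount back 4 years to time 0:
PV = 26703.0732 * (1+0.03)^(-4)
= 26703.0732 * 0.888487
= 23725.3347


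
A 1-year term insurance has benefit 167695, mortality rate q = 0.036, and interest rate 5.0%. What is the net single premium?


NSP = benefit * q * v
v = 1/(1+i) = 0.952381
NSP = 167695 * 0.036 * 0.952381
= 5749.5429


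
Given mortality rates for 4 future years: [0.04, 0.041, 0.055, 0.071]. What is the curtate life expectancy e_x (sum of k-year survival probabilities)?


e_x = sum_{k=1}^{n} k_p_x
k_p_x values:
  1_p_x = 0.96
  2_p_x = 0.92064
  3_p_x = 0.870005
  4_p_x = 0.808234
e_x = 3.5589


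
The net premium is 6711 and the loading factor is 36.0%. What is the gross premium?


Gross = net * (1 + loading)
= 6711 * (1 + 0.36)
= 6711 * 1.36
= 9126.96


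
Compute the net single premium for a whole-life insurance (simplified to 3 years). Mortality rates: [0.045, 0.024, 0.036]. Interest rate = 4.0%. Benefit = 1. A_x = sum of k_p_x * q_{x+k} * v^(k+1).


v = 0.961538
Year 0: k_p_x=1.0, q=0.045, term=0.043269
Year 1: k_p_x=0.955, q=0.024, term=0.021191
Year 2: k_p_x=0.93208, q=0.036, term=0.02983
A_x = 0.0943


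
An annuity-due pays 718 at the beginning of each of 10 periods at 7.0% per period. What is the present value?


PV_due = PMT * (1-(1+i)^(-n))/i * (1+i)
PV_immediate = 5042.9315
PV_due = 5042.9315 * 1.07
= 5395.9368


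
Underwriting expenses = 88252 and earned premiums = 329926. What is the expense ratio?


Expense ratio = expenses / premiums
= 88252 / 329926
= 0.2675


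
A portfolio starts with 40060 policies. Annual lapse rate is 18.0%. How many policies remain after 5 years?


remaining = initial * (1 - lapse)^years
= 40060 * (1 - 0.18)^5
= 40060 * 0.37074
= 14851.8381


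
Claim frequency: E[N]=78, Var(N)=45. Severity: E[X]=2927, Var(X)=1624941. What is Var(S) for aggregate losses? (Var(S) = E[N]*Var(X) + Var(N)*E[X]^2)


Var(S) = E[N]*Var(X) + Var(N)*E[X]^2
= 78*1624941 + 45*2927^2
= 126745398 + 385529805
= 5.1228e+08


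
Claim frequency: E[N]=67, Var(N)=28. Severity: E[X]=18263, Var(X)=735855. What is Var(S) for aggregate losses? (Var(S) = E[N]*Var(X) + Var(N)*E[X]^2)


Var(S) = E[N]*Var(X) + Var(N)*E[X]^2
= 67*735855 + 28*18263^2
= 49302285 + 9339040732
= 9.3883e+09


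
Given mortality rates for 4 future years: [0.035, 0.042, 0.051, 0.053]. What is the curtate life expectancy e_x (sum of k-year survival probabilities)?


e_x = sum_{k=1}^{n} k_p_x
k_p_x values:
  1_p_x = 0.965
  2_p_x = 0.92447
  3_p_x = 0.877322
  4_p_x = 0.830824
e_x = 3.5976


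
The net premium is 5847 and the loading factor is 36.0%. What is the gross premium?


Gross = net * (1 + loading)
= 5847 * (1 + 0.36)
= 5847 * 1.36
= 7951.92


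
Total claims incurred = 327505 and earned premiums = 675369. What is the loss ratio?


Loss ratio = claims / premiums
= 327505 / 675369
= 0.4849


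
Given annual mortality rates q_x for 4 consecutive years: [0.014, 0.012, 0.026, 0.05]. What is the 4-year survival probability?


p_k = 1 - q_k for each year
Survival = product of (1 - q_k)
= 0.986 * 0.988 * 0.974 * 0.95
= 0.9014


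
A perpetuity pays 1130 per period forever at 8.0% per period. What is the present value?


PV = PMT / i
= 1130 / 0.08
= 14125.0


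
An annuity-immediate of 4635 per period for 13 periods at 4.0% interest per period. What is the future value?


FV = PMT * ((1+i)^n - 1) / i
= 4635 * ((1.04)^13 - 1) / 0.04
= 4635 * (1.665074 - 1) / 0.04
= 77065.3927


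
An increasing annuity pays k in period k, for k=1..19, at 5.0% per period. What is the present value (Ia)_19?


(Ia)_n = sum_{k=1}^{n} k * v^k, v = 1/(1+i)
v = 0.952381
Sum computed term by term:
(Ia)_19 = 103.4128


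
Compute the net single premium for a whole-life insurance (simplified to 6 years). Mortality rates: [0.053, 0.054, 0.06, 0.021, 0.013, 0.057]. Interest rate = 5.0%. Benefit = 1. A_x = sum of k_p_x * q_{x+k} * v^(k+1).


v = 0.952381
Year 0: k_p_x=1.0, q=0.053, term=0.050476
Year 1: k_p_x=0.947, q=0.054, term=0.046384
Year 2: k_p_x=0.895862, q=0.06, term=0.046433
Year 3: k_p_x=0.84211, q=0.021, term=0.014549
Year 4: k_p_x=0.824426, q=0.013, term=0.008397
Year 5: k_p_x=0.813708, q=0.057, term=0.034611
A_x = 0.2008


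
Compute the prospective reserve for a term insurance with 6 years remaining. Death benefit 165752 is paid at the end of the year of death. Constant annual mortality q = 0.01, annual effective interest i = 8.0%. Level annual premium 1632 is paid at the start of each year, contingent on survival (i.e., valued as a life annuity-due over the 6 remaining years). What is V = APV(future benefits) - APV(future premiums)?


v = 1/(1+i) = 0.925926
APV(future benefits) per unit = sum_{k=0}^{5} k_p_x * q * v^(k+1) = 0.04519
APV(future benefits) = 165752 * 0.04519 = 7490.2925
Life annuity-due factor ä_{x:6} = sum_{k=0}^{5} k_p_x * v^k = 4.880494
APV(future premiums) = 1632 * 4.880494 = 7964.9657
V = 7490.2925 - 7964.9657
= -474.6732


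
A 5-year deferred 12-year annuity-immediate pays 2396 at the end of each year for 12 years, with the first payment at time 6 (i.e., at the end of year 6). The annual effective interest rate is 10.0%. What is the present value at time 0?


PV at time 5 of the 12-year annuity-immediate:
a_n = 2396 * (1-(1+0.1)^(-12))/0.1 = 16325.6056
Discount back 5 years to time 0:
PV = 16325.6056 * (1+0.1)^(-5)
= 16325.6056 * 0.620921
= 10136.9166


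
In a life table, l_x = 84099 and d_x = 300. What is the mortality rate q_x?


q_x = d_x / l_x
= 300 / 84099
= 0.0036


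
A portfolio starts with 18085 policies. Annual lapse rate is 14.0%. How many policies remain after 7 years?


remaining = initial * (1 - lapse)^years
= 18085 * (1 - 0.14)^7
= 18085 * 0.347928
= 6292.2747


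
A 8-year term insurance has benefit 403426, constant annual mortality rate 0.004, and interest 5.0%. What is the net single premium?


NSP = benefit * sum_{k=0}^{n-1} k_p_x * q * v^(k+1)
With constant q=0.004, v=0.952381
Sum = 0.02552
NSP = 403426 * 0.02552
= 10295.3923


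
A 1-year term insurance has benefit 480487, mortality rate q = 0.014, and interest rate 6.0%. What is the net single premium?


NSP = benefit * q * v
v = 1/(1+i) = 0.943396
NSP = 480487 * 0.014 * 0.943396
= 6346.0547


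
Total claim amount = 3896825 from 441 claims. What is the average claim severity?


severity = total / number
= 3896825 / 441
= 8836.3379


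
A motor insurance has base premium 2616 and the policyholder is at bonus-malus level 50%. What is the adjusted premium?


adjusted = base * BM_level / 100
= 2616 * 50 / 100
= 2616 * 0.5
= 1308.0


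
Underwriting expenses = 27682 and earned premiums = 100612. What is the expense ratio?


Expense ratio = expenses / premiums
= 27682 / 100612
= 0.2751


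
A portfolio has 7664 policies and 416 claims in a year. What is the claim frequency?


frequency = claims / policies
= 416 / 7664
= 0.0543


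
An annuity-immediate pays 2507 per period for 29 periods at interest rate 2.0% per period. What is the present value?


PV = PMT * (1 - (1+i)^(-n)) / i
= 2507 * (1 - (1+0.02)^(-29)) / 0.02
= 2507 * (1 - 0.563112) / 0.02
= 2507 * 21.844385
= 54763.8723


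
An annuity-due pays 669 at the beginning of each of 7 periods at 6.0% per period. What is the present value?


PV_due = PMT * (1-(1+i)^(-n))/i * (1+i)
PV_immediate = 3734.6132
PV_due = 3734.6132 * 1.06
= 3958.69


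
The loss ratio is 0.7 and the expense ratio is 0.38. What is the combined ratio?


Combined ratio = loss ratio + expense ratio
= 0.7 + 0.38
= 1.08


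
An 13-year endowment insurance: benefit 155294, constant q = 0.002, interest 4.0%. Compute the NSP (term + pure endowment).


Term component = 3067.8317
Pure endowment = 13_p_x * v^13 * benefit = 0.97431 * 0.600574 * 155294 = 90869.5343
NSP = 93937.366


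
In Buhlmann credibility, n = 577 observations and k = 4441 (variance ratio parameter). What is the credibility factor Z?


Z = n / (n + k)
= 577 / (577 + 4441)
= 577 / 5018
= 0.115


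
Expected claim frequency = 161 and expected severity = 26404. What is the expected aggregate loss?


E[S] = E[N] * E[X]
= 161 * 26404
= 4.2510e+06


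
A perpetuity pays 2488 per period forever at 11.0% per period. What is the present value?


PV = PMT / i
= 2488 / 0.11
= 22618.1818


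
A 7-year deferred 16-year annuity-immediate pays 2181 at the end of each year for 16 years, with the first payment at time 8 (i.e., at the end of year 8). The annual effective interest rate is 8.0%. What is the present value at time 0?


PV at time 7 of the 16-year annuity-immediate:
a_n = 2181 * (1-(1+0.08)^(-16))/0.08 = 19304.8361
Discount back 7 years to time 0:
PV = 19304.8361 * (1+0.08)^(-7)
= 19304.8361 * 0.58349
= 11264.1865


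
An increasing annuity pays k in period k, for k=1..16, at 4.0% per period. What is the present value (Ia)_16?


(Ia)_n = sum_{k=1}^{n} k * v^k, v = 1/(1+i)
v = 0.961538
Sum computed term by term:
(Ia)_16 = 89.3964


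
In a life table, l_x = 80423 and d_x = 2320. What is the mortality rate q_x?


q_x = d_x / l_x
= 2320 / 80423
= 0.0288


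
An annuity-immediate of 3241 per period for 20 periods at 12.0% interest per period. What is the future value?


FV = PMT * ((1+i)^n - 1) / i
= 3241 * ((1.12)^20 - 1) / 0.12
= 3241 * (9.646293 - 1) / 0.12
= 233521.966


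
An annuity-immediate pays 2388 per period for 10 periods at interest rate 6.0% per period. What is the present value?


PV = PMT * (1 - (1+i)^(-n)) / i
= 2388 * (1 - (1+0.06)^(-10)) / 0.06
= 2388 * (1 - 0.558395) / 0.06
= 2388 * 7.360087
= 17575.8879


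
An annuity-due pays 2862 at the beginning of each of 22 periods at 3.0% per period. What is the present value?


PV_due = PMT * (1-(1+i)^(-n))/i * (1+i)
PV_immediate = 45611.4554
PV_due = 45611.4554 * 1.03
= 46979.7991


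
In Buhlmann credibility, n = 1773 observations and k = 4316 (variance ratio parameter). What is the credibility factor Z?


Z = n / (n + k)
= 1773 / (1773 + 4316)
= 1773 / 6089
= 0.2912


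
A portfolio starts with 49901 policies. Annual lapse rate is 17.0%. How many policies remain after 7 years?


remaining = initial * (1 - lapse)^years
= 49901 * (1 - 0.17)^7
= 49901 * 0.271361
= 13541.1608


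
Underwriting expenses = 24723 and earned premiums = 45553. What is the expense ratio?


Expense ratio = expenses / premiums
= 24723 / 45553
= 0.5427


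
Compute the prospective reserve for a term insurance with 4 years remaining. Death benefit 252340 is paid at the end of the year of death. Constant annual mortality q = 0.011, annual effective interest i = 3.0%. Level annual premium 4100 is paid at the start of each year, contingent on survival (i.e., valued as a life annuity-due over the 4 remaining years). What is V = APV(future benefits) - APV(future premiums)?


v = 1/(1+i) = 0.970874
APV(future benefits) per unit = sum_{k=0}^{3} k_p_x * q * v^(k+1) = 0.040235
APV(future benefits) = 252340 * 0.040235 = 10152.8484
Life annuity-due factor ä_{x:4} = sum_{k=0}^{3} k_p_x * v^k = 3.76744
APV(future premiums) = 4100 * 3.76744 = 15446.504
V = 10152.8484 - 15446.504
= -5293.6555


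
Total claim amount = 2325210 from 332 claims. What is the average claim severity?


severity = total / number
= 2325210 / 332
= 7003.6446


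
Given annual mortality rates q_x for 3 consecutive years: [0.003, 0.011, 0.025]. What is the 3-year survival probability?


p_k = 1 - q_k for each year
Survival = product of (1 - q_k)
= 0.997 * 0.989 * 0.975
= 0.9614


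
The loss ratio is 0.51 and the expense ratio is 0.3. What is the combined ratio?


Combined ratio = loss ratio + expense ratio
= 0.51 + 0.3
= 0.81


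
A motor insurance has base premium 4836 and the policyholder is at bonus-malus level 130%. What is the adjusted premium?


adjusted = base * BM_level / 100
= 4836 * 130 / 100
= 4836 * 1.3
= 6286.8


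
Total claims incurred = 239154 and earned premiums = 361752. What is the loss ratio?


Loss ratio = claims / premiums
= 239154 / 361752
= 0.6611


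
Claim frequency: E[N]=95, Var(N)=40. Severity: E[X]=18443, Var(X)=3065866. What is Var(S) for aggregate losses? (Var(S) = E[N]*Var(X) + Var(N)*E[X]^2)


Var(S) = E[N]*Var(X) + Var(N)*E[X]^2
= 95*3065866 + 40*18443^2
= 291257270 + 13605769960
= 1.3897e+10


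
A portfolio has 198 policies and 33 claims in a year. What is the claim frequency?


frequency = claims / policies
= 33 / 198
= 0.1667


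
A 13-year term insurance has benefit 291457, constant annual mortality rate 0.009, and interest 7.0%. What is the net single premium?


NSP = benefit * sum_{k=0}^{n-1} k_p_x * q * v^(k+1)
With constant q=0.009, v=0.934579
Sum = 0.071892
NSP = 291457 * 0.071892
= 20953.3353


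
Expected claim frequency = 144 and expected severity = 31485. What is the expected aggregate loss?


E[S] = E[N] * E[X]
= 144 * 31485
= 4.5338e+06


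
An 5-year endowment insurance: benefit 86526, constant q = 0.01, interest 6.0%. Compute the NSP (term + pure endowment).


Term component = 3576.7984
Pure endowment = 5_p_x * v^5 * benefit = 0.95099 * 0.747258 * 86526 = 61488.4115
NSP = 65065.2099


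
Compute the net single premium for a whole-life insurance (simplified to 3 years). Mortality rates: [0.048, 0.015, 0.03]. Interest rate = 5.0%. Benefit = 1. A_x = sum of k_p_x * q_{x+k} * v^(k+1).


v = 0.952381
Year 0: k_p_x=1.0, q=0.048, term=0.045714
Year 1: k_p_x=0.952, q=0.015, term=0.012952
Year 2: k_p_x=0.93772, q=0.03, term=0.024301
A_x = 0.083


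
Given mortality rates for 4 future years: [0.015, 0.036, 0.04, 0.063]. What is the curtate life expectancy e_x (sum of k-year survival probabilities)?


e_x = sum_{k=1}^{n} k_p_x
k_p_x values:
  1_p_x = 0.985
  2_p_x = 0.94954
  3_p_x = 0.911558
  4_p_x = 0.85413
e_x = 3.7002


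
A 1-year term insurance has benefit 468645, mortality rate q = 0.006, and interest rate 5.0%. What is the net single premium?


NSP = benefit * q * v
v = 1/(1+i) = 0.952381
NSP = 468645 * 0.006 * 0.952381
= 2677.9714


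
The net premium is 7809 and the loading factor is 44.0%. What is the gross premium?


Gross = net * (1 + loading)
= 7809 * (1 + 0.44)
= 7809 * 1.44
= 11244.96


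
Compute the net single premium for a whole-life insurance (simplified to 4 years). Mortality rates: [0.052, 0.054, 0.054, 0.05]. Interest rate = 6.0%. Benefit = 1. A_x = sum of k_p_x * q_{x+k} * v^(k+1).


v = 0.943396
Year 0: k_p_x=1.0, q=0.052, term=0.049057
Year 1: k_p_x=0.948, q=0.054, term=0.045561
Year 2: k_p_x=0.896808, q=0.054, term=0.040661
Year 3: k_p_x=0.84838, q=0.05, term=0.0336
A_x = 0.1689


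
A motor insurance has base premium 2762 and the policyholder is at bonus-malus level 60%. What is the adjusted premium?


adjusted = base * BM_level / 100
= 2762 * 60 / 100
= 2762 * 0.6
= 1657.2


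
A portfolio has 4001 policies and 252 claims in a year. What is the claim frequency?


frequency = claims / policies
= 252 / 4001
= 0.063


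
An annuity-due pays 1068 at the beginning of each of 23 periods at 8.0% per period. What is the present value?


PV_due = PMT * (1-(1+i)^(-n))/i * (1+i)
PV_immediate = 11076.291
PV_due = 11076.291 * 1.08
= 11962.3942


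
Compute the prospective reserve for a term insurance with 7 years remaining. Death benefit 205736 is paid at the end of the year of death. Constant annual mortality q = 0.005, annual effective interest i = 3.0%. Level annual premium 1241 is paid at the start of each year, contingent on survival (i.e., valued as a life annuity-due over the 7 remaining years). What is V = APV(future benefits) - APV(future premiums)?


v = 1/(1+i) = 0.970874
APV(future benefits) per unit = sum_{k=0}^{6} k_p_x * q * v^(k+1) = 0.030706
APV(future benefits) = 205736 * 0.030706 = 6317.3695
Life annuity-due factor ä_{x:7} = sum_{k=0}^{6} k_p_x * v^k = 6.325476
APV(future premiums) = 1241 * 6.325476 = 7849.9157
V = 6317.3695 - 7849.9157
= -1532.5461


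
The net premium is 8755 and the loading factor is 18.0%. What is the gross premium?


Gross = net * (1 + loading)
= 8755 * (1 + 0.18)
= 8755 * 1.18
= 10330.9


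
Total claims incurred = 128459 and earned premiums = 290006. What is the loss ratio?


Loss ratio = claims / premiums
= 128459 / 290006
= 0.443


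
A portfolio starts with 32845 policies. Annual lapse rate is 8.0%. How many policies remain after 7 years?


remaining = initial * (1 - lapse)^years
= 32845 * (1 - 0.08)^7
= 32845 * 0.557847
= 18322.4716


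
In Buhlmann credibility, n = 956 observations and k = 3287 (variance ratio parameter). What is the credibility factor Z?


Z = n / (n + k)
= 956 / (956 + 3287)
= 956 / 4243
= 0.2253


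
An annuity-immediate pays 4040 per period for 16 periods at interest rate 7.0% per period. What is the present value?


PV = PMT * (1 - (1+i)^(-n)) / i
= 4040 * (1 - (1+0.07)^(-16)) / 0.07
= 4040 * (1 - 0.338735) / 0.07
= 4040 * 9.446649
= 38164.4604


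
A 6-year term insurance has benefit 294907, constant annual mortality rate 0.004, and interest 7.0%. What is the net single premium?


NSP = benefit * sum_{k=0}^{n-1} k_p_x * q * v^(k+1)
With constant q=0.004, v=0.934579
Sum = 0.018891
NSP = 294907 * 0.018891
= 5571.2064


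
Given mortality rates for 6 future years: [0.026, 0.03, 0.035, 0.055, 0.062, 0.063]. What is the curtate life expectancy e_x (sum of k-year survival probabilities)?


e_x = sum_{k=1}^{n} k_p_x
k_p_x values:
  1_p_x = 0.974
  2_p_x = 0.94478
  3_p_x = 0.911713
  4_p_x = 0.861569
  5_p_x = 0.808151
  6_p_x = 0.757238
e_x = 5.2575


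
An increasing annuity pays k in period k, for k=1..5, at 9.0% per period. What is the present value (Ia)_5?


(Ia)_n = sum_{k=1}^{n} k * v^k, v = 1/(1+i)
v = 0.917431
Sum computed term by term:
(Ia)_5 = 11.0007


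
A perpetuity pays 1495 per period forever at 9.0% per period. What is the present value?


PV = PMT / i
= 1495 / 0.09
= 16611.1111


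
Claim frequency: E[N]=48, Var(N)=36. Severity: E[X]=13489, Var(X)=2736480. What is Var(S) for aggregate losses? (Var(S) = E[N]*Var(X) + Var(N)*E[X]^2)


Var(S) = E[N]*Var(X) + Var(N)*E[X]^2
= 48*2736480 + 36*13489^2
= 131351040 + 6550312356
= 6.6817e+09


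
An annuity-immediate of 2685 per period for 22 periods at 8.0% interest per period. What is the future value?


FV = PMT * ((1+i)^n - 1) / i
= 2685 * ((1.08)^22 - 1) / 0.08
= 2685 * (5.43654 - 1) / 0.08
= 148901.3876


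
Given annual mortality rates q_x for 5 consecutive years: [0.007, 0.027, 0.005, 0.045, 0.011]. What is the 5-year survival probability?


p_k = 1 - q_k for each year
Survival = product of (1 - q_k)
= 0.993 * 0.973 * 0.995 * 0.955 * 0.989
= 0.908


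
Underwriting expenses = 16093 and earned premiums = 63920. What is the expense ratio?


Expense ratio = expenses / premiums
= 16093 / 63920
= 0.2518


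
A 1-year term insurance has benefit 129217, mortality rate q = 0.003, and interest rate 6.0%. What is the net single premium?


NSP = benefit * q * v
v = 1/(1+i) = 0.943396
NSP = 129217 * 0.003 * 0.943396
= 365.7085


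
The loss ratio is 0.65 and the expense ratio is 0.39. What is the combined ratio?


Combined ratio = loss ratio + expense ratio
= 0.65 + 0.39
= 1.04


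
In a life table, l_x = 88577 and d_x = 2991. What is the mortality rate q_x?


q_x = d_x / l_x
= 2991 / 88577
= 0.0338


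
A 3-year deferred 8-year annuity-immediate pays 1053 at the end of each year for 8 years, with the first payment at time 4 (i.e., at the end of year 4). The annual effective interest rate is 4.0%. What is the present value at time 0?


PV at time 3 of the 8-year annuity-immediate:
a_n = 1053 * (1-(1+0.04)^(-8))/0.04 = 7089.5804
Discount back 3 years to time 0:
PV = 7089.5804 * (1+0.04)^(-3)
= 7089.5804 * 0.888996
= 6302.6111


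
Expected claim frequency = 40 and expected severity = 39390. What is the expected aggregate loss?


E[S] = E[N] * E[X]
= 40 * 39390
= 1.5756e+06


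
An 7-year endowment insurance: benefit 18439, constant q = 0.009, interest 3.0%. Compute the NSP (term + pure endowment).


Term component = 1007.4959
Pure endowment = 7_p_x * v^7 * benefit = 0.938676 * 0.813092 * 18439 = 14073.1842
NSP = 15080.6802


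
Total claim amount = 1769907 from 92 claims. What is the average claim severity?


severity = total / number
= 1769907 / 92
= 19238.1196


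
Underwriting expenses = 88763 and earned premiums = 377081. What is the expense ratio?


Expense ratio = expenses / premiums
= 88763 / 377081
= 0.2354


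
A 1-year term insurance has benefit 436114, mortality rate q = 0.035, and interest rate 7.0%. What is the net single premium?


NSP = benefit * q * v
v = 1/(1+i) = 0.934579
NSP = 436114 * 0.035 * 0.934579
= 14265.4112


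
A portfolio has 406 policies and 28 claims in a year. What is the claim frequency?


frequency = claims / policies
= 28 / 406
= 0.069


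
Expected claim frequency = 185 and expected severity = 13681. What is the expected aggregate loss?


E[S] = E[N] * E[X]
= 185 * 13681
= 2.5310e+06


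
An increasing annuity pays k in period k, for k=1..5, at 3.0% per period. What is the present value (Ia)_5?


(Ia)_n = sum_{k=1}^{n} k * v^k, v = 1/(1+i)
v = 0.970874
Sum computed term by term:
(Ia)_5 = 13.4685


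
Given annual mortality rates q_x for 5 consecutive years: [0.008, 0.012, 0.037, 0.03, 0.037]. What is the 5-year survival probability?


p_k = 1 - q_k for each year
Survival = product of (1 - q_k)
= 0.992 * 0.988 * 0.963 * 0.97 * 0.963
= 0.8816


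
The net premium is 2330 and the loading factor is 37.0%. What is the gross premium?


Gross = net * (1 + loading)
= 2330 * (1 + 0.37)
= 2330 * 1.37
= 3192.1


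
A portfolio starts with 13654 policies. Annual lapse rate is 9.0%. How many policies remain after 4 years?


remaining = initial * (1 - lapse)^years
= 13654 * (1 - 0.09)^4
= 13654 * 0.68575
= 9363.2252


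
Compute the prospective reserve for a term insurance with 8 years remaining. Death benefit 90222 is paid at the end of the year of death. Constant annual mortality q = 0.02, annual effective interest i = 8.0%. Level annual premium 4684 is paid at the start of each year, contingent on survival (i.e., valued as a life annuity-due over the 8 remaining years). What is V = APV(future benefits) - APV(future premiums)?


v = 1/(1+i) = 0.925926
APV(future benefits) per unit = sum_{k=0}^{7} k_p_x * q * v^(k+1) = 0.108072
APV(future benefits) = 90222 * 0.108072 = 9750.4577
Life annuity-due factor ä_{x:8} = sum_{k=0}^{7} k_p_x * v^k = 5.835879
APV(future premiums) = 4684 * 5.835879 = 27335.2595
V = 9750.4577 - 27335.2595
= -17584.8017


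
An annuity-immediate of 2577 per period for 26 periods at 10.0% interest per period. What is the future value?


FV = PMT * ((1+i)^n - 1) / i
= 2577 * ((1.1)^26 - 1) / 0.1
= 2577 * (11.918177 - 1) / 0.1
= 281361.4094


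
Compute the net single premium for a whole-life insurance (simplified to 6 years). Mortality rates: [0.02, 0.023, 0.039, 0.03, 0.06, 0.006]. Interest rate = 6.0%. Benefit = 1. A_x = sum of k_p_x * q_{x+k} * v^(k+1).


v = 0.943396
Year 0: k_p_x=1.0, q=0.02, term=0.018868
Year 1: k_p_x=0.98, q=0.023, term=0.020061
Year 2: k_p_x=0.95746, q=0.039, term=0.031352
Year 3: k_p_x=0.920119, q=0.03, term=0.021865
Year 4: k_p_x=0.892515, q=0.06, term=0.040016
Year 5: k_p_x=0.838965, q=0.006, term=0.003549
A_x = 0.1357


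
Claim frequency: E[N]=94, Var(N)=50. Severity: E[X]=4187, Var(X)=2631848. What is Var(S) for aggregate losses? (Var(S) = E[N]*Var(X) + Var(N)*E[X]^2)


Var(S) = E[N]*Var(X) + Var(N)*E[X]^2
= 94*2631848 + 50*4187^2
= 247393712 + 876548450
= 1.1239e+09


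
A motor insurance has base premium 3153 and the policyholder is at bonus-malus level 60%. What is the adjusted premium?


adjusted = base * BM_level / 100
= 3153 * 60 / 100
= 3153 * 0.6
= 1891.8


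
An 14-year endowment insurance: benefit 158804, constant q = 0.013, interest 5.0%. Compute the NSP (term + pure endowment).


Term component = 18988.9216
Pure endowment = 14_p_x * v^14 * benefit = 0.832607 * 0.505068 * 158804 = 66780.7647
NSP = 85769.6863


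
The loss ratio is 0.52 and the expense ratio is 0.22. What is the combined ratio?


Combined ratio = loss ratio + expense ratio
= 0.52 + 0.22
= 0.74


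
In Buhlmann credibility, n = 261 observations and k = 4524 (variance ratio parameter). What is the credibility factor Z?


Z = n / (n + k)
= 261 / (261 + 4524)
= 261 / 4785
= 0.0545


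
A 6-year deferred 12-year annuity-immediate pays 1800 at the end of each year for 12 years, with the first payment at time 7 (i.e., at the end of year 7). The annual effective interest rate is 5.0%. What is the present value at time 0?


PV at time 6 of the 12-year annuity-immediate:
a_n = 1800 * (1-(1+0.05)^(-12))/0.05 = 15953.8529
Discount back 6 years to time 0:
PV = 15953.8529 * (1+0.05)^(-6)
= 15953.8529 * 0.746215
= 11905.0107


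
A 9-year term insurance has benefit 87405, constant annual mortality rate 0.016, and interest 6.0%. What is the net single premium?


NSP = benefit * sum_{k=0}^{n-1} k_p_x * q * v^(k+1)
With constant q=0.016, v=0.943396
Sum = 0.102753
NSP = 87405 * 0.102753
= 8981.164


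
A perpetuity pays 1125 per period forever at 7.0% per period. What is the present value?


PV = PMT / i
= 1125 / 0.07
= 16071.4286


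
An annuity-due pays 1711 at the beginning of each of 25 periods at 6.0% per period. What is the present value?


PV_due = PMT * (1-(1+i)^(-n))/i * (1+i)
PV_immediate = 21872.3224
PV_due = 21872.3224 * 1.06
= 23184.6617


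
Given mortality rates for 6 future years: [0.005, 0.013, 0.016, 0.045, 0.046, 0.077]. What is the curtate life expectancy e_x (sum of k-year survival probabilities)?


e_x = sum_{k=1}^{n} k_p_x
k_p_x values:
  1_p_x = 0.995
  2_p_x = 0.982065
  3_p_x = 0.966352
  4_p_x = 0.922866
  5_p_x = 0.880414
  6_p_x = 0.812622
e_x = 5.5593


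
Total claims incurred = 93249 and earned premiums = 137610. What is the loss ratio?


Loss ratio = claims / premiums
= 93249 / 137610
= 0.6776


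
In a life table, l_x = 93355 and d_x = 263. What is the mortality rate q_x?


q_x = d_x / l_x
= 263 / 93355
= 0.0028


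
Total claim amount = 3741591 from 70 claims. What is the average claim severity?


severity = total / number
= 3741591 / 70
= 53451.3


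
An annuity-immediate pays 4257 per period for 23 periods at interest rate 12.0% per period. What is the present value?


PV = PMT * (1 - (1+i)^(-n)) / i
= 4257 * (1 - (1+0.12)^(-23)) / 0.12
= 4257 * (1 - 0.073788) / 0.12
= 4257 * 7.718434
= 32857.3723


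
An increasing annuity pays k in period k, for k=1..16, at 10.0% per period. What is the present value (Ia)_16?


(Ia)_n = sum_{k=1}^{n} k * v^k, v = 1/(1+i)
v = 0.909091
Sum computed term by term:
(Ia)_16 = 51.2401


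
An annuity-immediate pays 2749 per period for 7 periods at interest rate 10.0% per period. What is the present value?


PV = PMT * (1 - (1+i)^(-n)) / i
= 2749 * (1 - (1+0.1)^(-7)) / 0.1
= 2749 * (1 - 0.513158) / 0.1
= 2749 * 4.868419
= 13383.2833


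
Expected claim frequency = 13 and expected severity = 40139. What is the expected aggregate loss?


E[S] = E[N] * E[X]
= 13 * 40139
= 521807


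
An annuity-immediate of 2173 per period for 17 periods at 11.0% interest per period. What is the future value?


FV = PMT * ((1+i)^n - 1) / i
= 2173 * ((1.11)^17 - 1) / 0.11
= 2173 * (5.895093 - 1) / 0.11
= 96700.3314


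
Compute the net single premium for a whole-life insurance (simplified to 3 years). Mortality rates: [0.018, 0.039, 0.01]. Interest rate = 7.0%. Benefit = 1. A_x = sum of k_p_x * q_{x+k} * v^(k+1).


v = 0.934579
Year 0: k_p_x=1.0, q=0.018, term=0.016822
Year 1: k_p_x=0.982, q=0.039, term=0.033451
Year 2: k_p_x=0.943702, q=0.01, term=0.007703
A_x = 0.058


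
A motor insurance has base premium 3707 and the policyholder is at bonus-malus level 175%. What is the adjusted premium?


adjusted = base * BM_level / 100
= 3707 * 175 / 100
= 3707 * 1.75
= 6487.25


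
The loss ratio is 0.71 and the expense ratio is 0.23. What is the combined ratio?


Combined ratio = loss ratio + expense ratio
= 0.71 + 0.23
= 0.94


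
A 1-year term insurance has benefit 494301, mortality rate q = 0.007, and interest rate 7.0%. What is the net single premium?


NSP = benefit * q * v
v = 1/(1+i) = 0.934579
NSP = 494301 * 0.007 * 0.934579
= 3233.7449


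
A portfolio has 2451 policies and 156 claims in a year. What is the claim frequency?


frequency = claims / policies
= 156 / 2451
= 0.0636


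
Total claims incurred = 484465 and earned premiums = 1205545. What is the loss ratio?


Loss ratio = claims / premiums
= 484465 / 1205545
= 0.4019


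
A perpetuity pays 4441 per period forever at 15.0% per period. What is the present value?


PV = PMT / i
= 4441 / 0.15
= 29606.6667


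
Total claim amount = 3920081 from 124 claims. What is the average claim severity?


severity = total / number
= 3920081 / 124
= 31613.5565


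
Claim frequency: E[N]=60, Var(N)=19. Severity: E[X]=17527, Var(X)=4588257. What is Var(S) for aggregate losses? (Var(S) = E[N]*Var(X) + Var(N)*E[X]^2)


Var(S) = E[N]*Var(X) + Var(N)*E[X]^2
= 60*4588257 + 19*17527^2
= 275295420 + 5836718851
= 6.1120e+09


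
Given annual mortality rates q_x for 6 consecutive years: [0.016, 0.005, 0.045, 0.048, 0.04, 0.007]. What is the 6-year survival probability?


p_k = 1 - q_k for each year
Survival = product of (1 - q_k)
= 0.984 * 0.995 * 0.955 * 0.952 * 0.96 * 0.993
= 0.8486


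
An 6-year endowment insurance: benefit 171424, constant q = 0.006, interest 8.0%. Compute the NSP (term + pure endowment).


Term component = 4690.3867
Pure endowment = 6_p_x * v^6 * benefit = 0.964536 * 0.63017 * 171424 = 104195.1246
NSP = 108885.5112


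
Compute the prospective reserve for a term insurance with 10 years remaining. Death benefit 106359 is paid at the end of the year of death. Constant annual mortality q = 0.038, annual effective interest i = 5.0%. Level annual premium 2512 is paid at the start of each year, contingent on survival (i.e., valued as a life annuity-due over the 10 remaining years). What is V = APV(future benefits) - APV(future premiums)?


v = 1/(1+i) = 0.952381
APV(future benefits) per unit = sum_{k=0}^{9} k_p_x * q * v^(k+1) = 0.251865
APV(future benefits) = 106359 * 0.251865 = 26788.1481
Life annuity-due factor ä_{x:10} = sum_{k=0}^{9} k_p_x * v^k = 6.959438
APV(future premiums) = 2512 * 6.959438 = 17482.1074
V = 26788.1481 - 17482.1074
= 9306.0407


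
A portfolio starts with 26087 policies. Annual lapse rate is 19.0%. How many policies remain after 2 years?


remaining = initial * (1 - lapse)^years
= 26087 * (1 - 0.19)^2
= 26087 * 0.6561
= 17115.6807


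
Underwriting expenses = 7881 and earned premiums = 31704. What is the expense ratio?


Expense ratio = expenses / premiums
= 7881 / 31704
= 0.2486


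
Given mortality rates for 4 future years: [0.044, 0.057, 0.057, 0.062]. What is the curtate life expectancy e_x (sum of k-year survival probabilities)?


e_x = sum_{k=1}^{n} k_p_x
k_p_x values:
  1_p_x = 0.956
  2_p_x = 0.901508
  3_p_x = 0.850122
  4_p_x = 0.797414
e_x = 3.505


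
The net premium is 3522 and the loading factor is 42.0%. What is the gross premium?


Gross = net * (1 + loading)
= 3522 * (1 + 0.42)
= 3522 * 1.42
= 5001.24


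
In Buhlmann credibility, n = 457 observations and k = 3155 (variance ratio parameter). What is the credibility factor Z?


Z = n / (n + k)
= 457 / (457 + 3155)
= 457 / 3612
= 0.1265


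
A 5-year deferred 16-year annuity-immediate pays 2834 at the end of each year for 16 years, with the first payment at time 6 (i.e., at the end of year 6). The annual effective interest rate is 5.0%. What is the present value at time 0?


PV at time 5 of the 16-year annuity-immediate:
a_n = 2834 * (1-(1+0.05)^(-16))/0.05 = 30714.2389
Discount back 5 years to time 0:
PV = 30714.2389 * (1+0.05)^(-5)
= 30714.2389 * 0.783526
= 24065.4099


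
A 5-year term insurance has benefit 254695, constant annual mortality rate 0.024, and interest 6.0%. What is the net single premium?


NSP = benefit * sum_{k=0}^{n-1} k_p_x * q * v^(k+1)
With constant q=0.024, v=0.943396
Sum = 0.096632
NSP = 254695 * 0.096632
= 24611.5903


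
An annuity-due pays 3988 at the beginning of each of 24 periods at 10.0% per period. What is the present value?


PV_due = PMT * (1-(1+i)^(-n))/i * (1+i)
PV_immediate = 35831.1592
PV_due = 35831.1592 * 1.1
= 39414.2751
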